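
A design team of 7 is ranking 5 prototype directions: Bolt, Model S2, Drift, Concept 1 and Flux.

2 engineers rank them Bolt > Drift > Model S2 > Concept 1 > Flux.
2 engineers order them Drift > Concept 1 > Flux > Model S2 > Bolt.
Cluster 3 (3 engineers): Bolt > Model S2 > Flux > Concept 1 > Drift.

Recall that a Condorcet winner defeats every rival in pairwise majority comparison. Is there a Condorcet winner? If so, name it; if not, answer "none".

Bolt

Check each pair by majority over 7 ballots:
Bolt vs Model S2: Bolt preferred on 2+3 = 5 ballots; Bolt wins 5–2.
Bolt vs Drift: Bolt preferred on 2+3 = 5 ballots; Bolt wins 5–2.
Bolt vs Concept 1: 2+3 = 5 for Bolt, 2 for Concept 1 — Bolt by 5–2.
Bolt vs Flux: Bolt is ranked higher on 2+3 = 5 ballots, Flux on 2. Bolt wins 5–2.
Model S2 vs Drift: 3 to 4, Drift.
Model S2 vs Concept 1: 5 to 2, Model S2.
Model S2 vs Flux: 2+3 = 5 for Model S2, 2 for Flux — Model S2 by 5–2.
Drift vs Concept 1: Drift is ranked higher on 2+2 = 4 ballots, Concept 1 on 3. Drift wins 4–3.
Drift vs Flux: Drift preferred on 2+2 = 4 ballots; Drift wins 4–3.
Concept 1 vs Flux: Concept 1 is ranked higher on 2+2 = 4 ballots, Flux on 3. Concept 1 wins 4–3.
Bolt defeats every rival head-to-head and is the Condorcet winner.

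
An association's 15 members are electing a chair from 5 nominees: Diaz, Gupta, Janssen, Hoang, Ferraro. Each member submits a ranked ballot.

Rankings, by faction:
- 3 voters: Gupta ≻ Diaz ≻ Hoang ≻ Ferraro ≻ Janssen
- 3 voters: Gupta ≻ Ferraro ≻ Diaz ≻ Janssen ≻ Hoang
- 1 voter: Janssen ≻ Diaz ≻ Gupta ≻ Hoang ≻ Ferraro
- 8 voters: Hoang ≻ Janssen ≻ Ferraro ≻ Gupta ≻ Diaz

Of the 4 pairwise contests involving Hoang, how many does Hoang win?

4

Hoang against each rival (15 voters):
Hoang–Diaz: Hoang 8–7.
Hoang vs Gupta: Hoang preferred on 8 ballots; Hoang wins 8–7.
Hoang–Janssen: Hoang 11–4.
Hoang vs Ferraro: 12 to 3, Hoang.
Hoang beats Diaz, Gupta, Janssen, Ferraro — 4 pairwise wins.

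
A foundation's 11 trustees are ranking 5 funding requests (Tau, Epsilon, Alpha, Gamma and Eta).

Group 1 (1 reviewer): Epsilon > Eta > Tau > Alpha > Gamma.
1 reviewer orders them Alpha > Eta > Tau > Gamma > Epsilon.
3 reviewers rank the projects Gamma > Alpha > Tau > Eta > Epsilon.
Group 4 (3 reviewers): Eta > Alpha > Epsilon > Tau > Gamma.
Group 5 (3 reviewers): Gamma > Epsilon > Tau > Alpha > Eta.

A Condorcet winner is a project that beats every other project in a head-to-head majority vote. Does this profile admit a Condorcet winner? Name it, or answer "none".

Gamma

Pairwise majorities:
Tau vs Epsilon: 4 to 7, Epsilon.
Tau vs Alpha: 1+3 = 4 for Tau, 7 for Alpha — Alpha by 7–4.
Tau vs Gamma: 1+1+3 = 5 for Tau, 6 for Gamma — Gamma by 6–5.
Tau vs Eta: Tau preferred on 3+3 = 6 ballots; Tau wins 6–5.
Epsilon vs Alpha: Epsilon is ranked higher on 1+3 = 4 ballots, Alpha on 7. Alpha wins 7–4.
Epsilon vs Gamma: 1+3 = 4 for Epsilon, 7 for Gamma — Gamma by 7–4.
Epsilon vs Eta: 1+3 = 4 for Epsilon, 7 for Eta — Eta by 7–4.
Alpha vs Gamma: Alpha preferred on 1+1+3 = 5 ballots; Gamma wins 6–5.
Alpha vs Eta: 1+3+3 = 7 for Alpha, 4 for Eta — Alpha by 7–4.
Gamma vs Eta: 3+3 = 6 for Gamma, 5 for Eta — Gamma by 6–5.
Gamma wins every pairwise contest, so Gamma is the Condorcet winner.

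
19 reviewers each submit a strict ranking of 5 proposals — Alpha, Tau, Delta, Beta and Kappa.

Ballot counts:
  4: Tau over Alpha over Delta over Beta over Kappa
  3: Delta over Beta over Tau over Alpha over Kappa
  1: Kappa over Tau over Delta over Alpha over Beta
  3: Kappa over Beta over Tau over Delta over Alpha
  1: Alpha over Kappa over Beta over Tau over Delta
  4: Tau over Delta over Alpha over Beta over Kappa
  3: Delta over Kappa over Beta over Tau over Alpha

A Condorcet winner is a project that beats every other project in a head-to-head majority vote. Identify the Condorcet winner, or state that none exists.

none

Head-to-head results (19 reviewers):
Alpha vs Tau: 1 for Alpha, 18 for Tau — Tau by 18–1.
Alpha vs Delta: Delta, 14–5.
Alpha–Beta: Alpha 10–9.
Alpha vs Kappa: 4+3+1+4 = 12 for Alpha, 7 for Kappa — Alpha by 12–7.
Tau vs Delta: Tau preferred on 4+1+3+1+4 = 13 ballots; Tau wins 13–6.
Tau vs Beta: 4+1+4 = 9 for Tau, 10 for Beta — Beta by 10–9.
Tau vs Kappa: 11 to 8, Tau.
Delta–Beta: Delta 15–4.
Delta–Kappa: Delta 14–5.
Beta vs Kappa: Beta preferred on 4+3+4 = 11 ballots; Beta wins 11–8.
Each project drops at least one matchup (Alpha loses to Tau; Tau loses to Beta; Delta loses to Tau; Beta loses to Alpha; Kappa loses to Alpha); the cycle Alpha beats Beta beats Tau beats Alpha rules out a Condorcet winner.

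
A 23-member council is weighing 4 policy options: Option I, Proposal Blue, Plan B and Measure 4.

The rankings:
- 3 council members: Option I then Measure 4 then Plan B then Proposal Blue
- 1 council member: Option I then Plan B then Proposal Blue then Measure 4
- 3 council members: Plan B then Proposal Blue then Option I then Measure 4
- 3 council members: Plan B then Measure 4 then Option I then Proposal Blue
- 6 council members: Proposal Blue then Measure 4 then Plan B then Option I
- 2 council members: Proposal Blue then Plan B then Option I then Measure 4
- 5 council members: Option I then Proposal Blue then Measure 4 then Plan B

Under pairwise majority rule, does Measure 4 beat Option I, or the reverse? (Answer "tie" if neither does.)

Option I

Ballots ranking Measure 4 above Option I: 3 + 6 = 9.
Ballots ranking Option I above Measure 4: 23 − 9 = 14.
Option I wins the head-to-head 14–9.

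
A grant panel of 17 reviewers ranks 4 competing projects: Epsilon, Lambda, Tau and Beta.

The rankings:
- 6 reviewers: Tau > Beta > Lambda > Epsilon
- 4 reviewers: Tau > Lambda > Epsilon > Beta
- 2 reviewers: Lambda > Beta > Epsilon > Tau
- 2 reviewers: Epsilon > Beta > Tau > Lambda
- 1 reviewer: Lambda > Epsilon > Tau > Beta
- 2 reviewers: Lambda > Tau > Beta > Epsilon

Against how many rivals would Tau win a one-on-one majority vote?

3

Tau against each rival (17 reviewers):
Tau vs Epsilon: Tau wins 12–5.
Tau vs Lambda: Tau is ranked higher on 6+4+2 = 12 ballots, Lambda on 5. Tau wins 12–5.
Tau vs Beta: Tau, 13–4.
Tau beats Epsilon, Lambda, Beta — 3 pairwise wins.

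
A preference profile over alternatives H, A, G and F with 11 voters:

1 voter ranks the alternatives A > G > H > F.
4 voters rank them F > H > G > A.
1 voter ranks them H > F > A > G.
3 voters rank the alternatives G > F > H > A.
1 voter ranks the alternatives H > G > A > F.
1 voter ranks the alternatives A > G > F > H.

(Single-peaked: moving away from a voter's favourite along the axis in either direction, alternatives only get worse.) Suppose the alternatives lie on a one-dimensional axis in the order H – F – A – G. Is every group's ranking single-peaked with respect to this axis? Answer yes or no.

no

Axis positions: H=1, F=2, A=3, G=4.
Group 1: ranking walks positions 3-4-1-2; H is ranked above F even though F lies between H and the peak A on the axis — preferences dip and rise again. Not single-peaked.
Group 2: ranking walks positions 2-1-4-3; G is ranked above A even though A lies between G and the peak F on the axis — preferences dip and rise again. Not single-peaked.
Group 3 (peak H at position 1): ranking walks positions 1-2-3-4, expanding outward from the peak — single-peaked.
Group 4: ranking walks positions 4-2-1-3; F is ranked above A even though A lies between F and the peak G on the axis — preferences dip and rise again. Not single-peaked.
Group 5: ranking walks positions 1-4-3-2; G is ranked above F even though F lies between G and the peak H on the axis — preferences dip and rise again. Not single-peaked.
Group 6 (peak A at position 3): ranking walks positions 3-4-2-1, expanding outward from the peak — single-peaked.
Group 1 violates single-peakedness, so the profile is not single-peaked on this axis.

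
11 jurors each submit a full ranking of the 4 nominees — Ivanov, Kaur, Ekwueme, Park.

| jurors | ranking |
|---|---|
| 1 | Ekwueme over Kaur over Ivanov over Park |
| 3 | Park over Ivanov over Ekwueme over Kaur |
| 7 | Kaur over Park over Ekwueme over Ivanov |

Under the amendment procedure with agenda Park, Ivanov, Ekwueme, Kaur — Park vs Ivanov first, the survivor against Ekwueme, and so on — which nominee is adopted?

Round 1: Park vs Ivanov — 10–1, Park advances.
Round 2: Park vs Ekwueme — 10–1, Park advances.
Round 3: Park vs Kaur — 3–8, Kaur advances.
The agenda winner is Kaur.

Kaur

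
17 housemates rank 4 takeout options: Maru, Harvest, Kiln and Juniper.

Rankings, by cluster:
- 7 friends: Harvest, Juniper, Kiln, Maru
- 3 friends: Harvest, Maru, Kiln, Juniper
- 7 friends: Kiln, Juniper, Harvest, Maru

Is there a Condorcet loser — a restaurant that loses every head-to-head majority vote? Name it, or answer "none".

Head-to-head results (17 friends):
Maru vs Harvest: Harvest, 17–0.
Maru vs Kiln: Maru is ranked higher on 3 ballots, Kiln on 14. Kiln wins 14–3.
Maru vs Juniper: Maru is ranked higher on 3 ballots, Juniper on 14. Juniper wins 14–3.
Harvest vs Kiln: Harvest wins 10–7.
Harvest vs Juniper: Harvest is ranked higher on 7+3 = 10 ballots, Juniper on 7. Harvest wins 10–7.
Kiln–Juniper: Kiln 10–7.
Maru is beaten in every head-to-head and is the Condorcet loser.

Maru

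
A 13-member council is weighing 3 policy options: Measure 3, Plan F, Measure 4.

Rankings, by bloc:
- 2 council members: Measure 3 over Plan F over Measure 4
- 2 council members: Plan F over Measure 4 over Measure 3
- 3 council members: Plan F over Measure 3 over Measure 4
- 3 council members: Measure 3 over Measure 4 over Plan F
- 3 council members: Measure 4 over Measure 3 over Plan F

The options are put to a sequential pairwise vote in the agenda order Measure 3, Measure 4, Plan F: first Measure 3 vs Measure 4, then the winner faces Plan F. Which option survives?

Measure 3

Round 1: Measure 3 vs Measure 4 — 8–5, Measure 3 advances.
Round 2: Measure 3 vs Plan F — 8–5, Measure 3 advances.
Measure 3 survives the agenda.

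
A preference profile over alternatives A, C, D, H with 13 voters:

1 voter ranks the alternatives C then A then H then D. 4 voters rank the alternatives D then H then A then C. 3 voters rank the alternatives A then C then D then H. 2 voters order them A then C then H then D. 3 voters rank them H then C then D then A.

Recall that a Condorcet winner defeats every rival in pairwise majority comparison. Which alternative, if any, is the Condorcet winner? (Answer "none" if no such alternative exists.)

none

Head-to-head results (13 voters):
A vs C: A preferred on 4+3+2 = 9 ballots; A wins 9–4.
A vs D: A is ranked higher on 1+3+2 = 6 ballots, D on 7. D wins 7–6.
A vs H: H, 7–6.
C vs D: C is ranked higher on 1+3+2+3 = 9 ballots, D on 4. C wins 9–4.
C vs H: 6 to 7, H.
D vs H: 4+3 = 7 for D, 6 for H — D by 7–6.
Every alternative loses at least once (A loses to D; C loses to A; D loses to C; H loses to D). The majority relation contains the cycle A > C > D > A, so there is no Condorcet winner.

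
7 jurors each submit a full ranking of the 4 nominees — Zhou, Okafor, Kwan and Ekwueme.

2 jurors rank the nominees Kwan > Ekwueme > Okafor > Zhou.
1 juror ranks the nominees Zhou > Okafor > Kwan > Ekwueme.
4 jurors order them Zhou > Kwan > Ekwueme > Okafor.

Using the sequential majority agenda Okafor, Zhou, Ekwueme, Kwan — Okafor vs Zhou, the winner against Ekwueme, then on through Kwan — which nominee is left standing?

Round 1: Okafor vs Zhou — 2–5, Zhou advances.
Round 2: Zhou vs Ekwueme — 5–2, Zhou advances.
Round 3: Zhou vs Kwan — 5–2, Zhou advances.
The agenda winner is Zhou.

Zhou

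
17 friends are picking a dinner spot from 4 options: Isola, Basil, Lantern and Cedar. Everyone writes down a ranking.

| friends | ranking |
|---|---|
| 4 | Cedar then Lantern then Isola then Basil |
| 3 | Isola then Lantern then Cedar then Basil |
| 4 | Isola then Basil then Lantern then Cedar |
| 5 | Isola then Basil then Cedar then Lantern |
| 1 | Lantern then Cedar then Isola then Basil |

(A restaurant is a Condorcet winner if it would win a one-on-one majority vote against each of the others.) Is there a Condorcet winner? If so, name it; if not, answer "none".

Isola

Check each pair by majority over 17 ballots:
Isola vs Basil: Isola is ranked higher on 4+3+4+5+1 = 17 ballots, Basil on 0. Isola wins 17–0.
Isola–Lantern: Isola 12–5.
Isola vs Cedar: Isola is ranked higher on 3+4+5 = 12 ballots, Cedar on 5. Isola wins 12–5.
Basil vs Lantern: Basil is ranked higher on 4+5 = 9 ballots, Lantern on 8. Basil wins 9–8.
Basil vs Cedar: Basil, 9–8.
Lantern–Cedar: Cedar 9–8.
Isola defeats every rival head-to-head and is the Condorcet winner.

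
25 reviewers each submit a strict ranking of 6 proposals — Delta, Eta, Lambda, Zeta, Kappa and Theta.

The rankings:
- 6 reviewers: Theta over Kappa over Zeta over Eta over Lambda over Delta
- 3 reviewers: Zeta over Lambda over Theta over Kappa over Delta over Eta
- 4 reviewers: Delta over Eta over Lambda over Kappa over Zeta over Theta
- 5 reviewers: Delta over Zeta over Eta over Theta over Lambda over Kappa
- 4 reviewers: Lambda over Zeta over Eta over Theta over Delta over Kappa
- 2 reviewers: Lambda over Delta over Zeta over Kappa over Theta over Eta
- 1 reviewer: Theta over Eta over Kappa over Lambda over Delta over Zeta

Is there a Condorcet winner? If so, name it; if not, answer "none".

Zeta

Head-to-head results (25 reviewers):
Delta vs Eta: 3+4+5+2 = 14 for Delta, 11 for Eta — Delta by 14–11.
Delta vs Lambda: 9 to 16, Lambda.
Delta vs Zeta: 12 to 13, Zeta.
Delta vs Kappa: 4+5+4+2 = 15 for Delta, 10 for Kappa — Delta by 15–10.
Delta vs Theta: Delta is ranked higher on 4+5+2 = 11 ballots, Theta on 14. Theta wins 14–11.
Eta vs Lambda: 6+4+5+1 = 16 for Eta, 9 for Lambda — Eta by 16–9.
Eta vs Zeta: 5 to 20, Zeta.
Eta vs Kappa: 4+5+4+1 = 14 for Eta, 11 for Kappa — Eta by 14–11.
Eta vs Theta: Eta is ranked higher on 4+5+4 = 13 ballots, Theta on 12. Eta wins 13–12.
Lambda vs Zeta: Lambda preferred on 4+4+2+1 = 11 ballots; Zeta wins 14–11.
Lambda vs Kappa: 18 to 7, Lambda.
Lambda vs Theta: Lambda preferred on 3+4+4+2 = 13 ballots; Lambda wins 13–12.
Zeta vs Kappa: 14 to 11, Zeta.
Zeta vs Theta: Zeta preferred on 3+4+5+4+2 = 18 ballots; Zeta wins 18–7.
Kappa vs Theta: Kappa preferred on 4+2 = 6 ballots; Theta wins 19–6.
Zeta beats each of Delta, Eta, Lambda, Kappa, Theta — Zeta is the Condorcet winner.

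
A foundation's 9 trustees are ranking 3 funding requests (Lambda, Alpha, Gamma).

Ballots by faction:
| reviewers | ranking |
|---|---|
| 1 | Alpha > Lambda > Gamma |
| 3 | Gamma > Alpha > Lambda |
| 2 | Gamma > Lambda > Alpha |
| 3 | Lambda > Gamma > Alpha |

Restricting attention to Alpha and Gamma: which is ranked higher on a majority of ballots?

Gamma

Ballots ranking Alpha above Gamma: 1.
Ballots ranking Gamma above Alpha: 9 − 1 = 8.
Gamma wins the head-to-head 8–1.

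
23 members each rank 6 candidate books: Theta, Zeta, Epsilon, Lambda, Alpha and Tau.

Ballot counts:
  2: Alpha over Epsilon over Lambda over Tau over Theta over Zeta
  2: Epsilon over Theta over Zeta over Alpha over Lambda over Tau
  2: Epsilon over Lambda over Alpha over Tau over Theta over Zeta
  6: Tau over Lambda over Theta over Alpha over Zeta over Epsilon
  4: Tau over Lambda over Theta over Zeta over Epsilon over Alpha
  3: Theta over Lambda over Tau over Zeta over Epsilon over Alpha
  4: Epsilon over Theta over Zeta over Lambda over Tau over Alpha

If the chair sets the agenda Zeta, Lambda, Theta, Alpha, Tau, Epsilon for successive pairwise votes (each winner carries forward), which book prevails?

Round 1: Zeta vs Lambda — 6–17, Lambda advances.
Round 2: Lambda vs Theta — 14–9, Lambda advances.
Round 3: Lambda vs Alpha — 19–4, Lambda advances.
Round 4: Lambda vs Tau — 13–10, Lambda advances.
Round 5: Lambda vs Epsilon — 13–10, Lambda advances.
The agenda winner is Lambda.

Lambda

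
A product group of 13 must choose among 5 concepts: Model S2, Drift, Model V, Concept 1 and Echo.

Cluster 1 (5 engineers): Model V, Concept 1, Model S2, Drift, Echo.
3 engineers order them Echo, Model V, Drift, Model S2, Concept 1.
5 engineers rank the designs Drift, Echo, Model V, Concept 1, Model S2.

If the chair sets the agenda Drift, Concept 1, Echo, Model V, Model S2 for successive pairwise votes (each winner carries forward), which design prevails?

Model V

Round 1: Drift vs Concept 1 — 8–5, Drift advances.
Round 2: Drift vs Echo — 10–3, Drift advances.
Round 3: Drift vs Model V — 5–8, Model V advances.
Round 4: Model V vs Model S2 — 13–0, Model V advances.
Model V survives the agenda.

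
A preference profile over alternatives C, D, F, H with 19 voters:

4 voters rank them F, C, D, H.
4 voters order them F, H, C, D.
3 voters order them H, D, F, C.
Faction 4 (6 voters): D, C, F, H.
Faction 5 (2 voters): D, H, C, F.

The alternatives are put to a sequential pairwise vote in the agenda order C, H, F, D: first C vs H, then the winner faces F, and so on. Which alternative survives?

D

Round 1: C vs H — 10–9, C advances.
Round 2: C vs F — 8–11, F advances.
Round 3: F vs D — 8–11, D advances.
The agenda winner is D.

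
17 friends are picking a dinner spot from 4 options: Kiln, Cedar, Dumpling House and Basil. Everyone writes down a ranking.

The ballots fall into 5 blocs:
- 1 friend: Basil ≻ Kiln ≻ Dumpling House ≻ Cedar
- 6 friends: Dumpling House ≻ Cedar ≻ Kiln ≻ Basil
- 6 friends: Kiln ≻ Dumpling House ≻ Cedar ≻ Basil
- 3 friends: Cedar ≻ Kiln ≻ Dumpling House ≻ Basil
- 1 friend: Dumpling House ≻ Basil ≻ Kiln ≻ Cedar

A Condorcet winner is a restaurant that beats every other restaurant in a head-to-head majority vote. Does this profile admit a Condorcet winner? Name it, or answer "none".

Head-to-head results (17 friends):
Kiln vs Cedar: Cedar wins 9–8.
Kiln–Dumpling House: Kiln 10–7.
Kiln vs Basil: Kiln wins 15–2.
Cedar vs Dumpling House: Dumpling House wins 14–3.
Cedar vs Basil: Cedar wins 15–2.
Dumpling House–Basil: Dumpling House 16–1.
Each restaurant drops at least one matchup (Kiln loses to Cedar; Cedar loses to Dumpling House; Dumpling House loses to Kiln; Basil loses to Kiln); the cycle Kiln → Dumpling House → Cedar → Kiln rules out a Condorcet winner.

none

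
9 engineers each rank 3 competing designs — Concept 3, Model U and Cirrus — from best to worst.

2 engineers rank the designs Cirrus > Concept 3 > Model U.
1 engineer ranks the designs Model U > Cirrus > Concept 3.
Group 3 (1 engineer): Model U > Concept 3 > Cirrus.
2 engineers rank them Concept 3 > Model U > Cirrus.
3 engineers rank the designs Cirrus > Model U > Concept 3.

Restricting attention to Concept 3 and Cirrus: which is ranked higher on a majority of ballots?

Ballots ranking Concept 3 above Cirrus: 1 + 2 = 3.
Ballots ranking Cirrus above Concept 3: 9 − 3 = 6.
Cirrus wins the head-to-head 6–3.

Cirrus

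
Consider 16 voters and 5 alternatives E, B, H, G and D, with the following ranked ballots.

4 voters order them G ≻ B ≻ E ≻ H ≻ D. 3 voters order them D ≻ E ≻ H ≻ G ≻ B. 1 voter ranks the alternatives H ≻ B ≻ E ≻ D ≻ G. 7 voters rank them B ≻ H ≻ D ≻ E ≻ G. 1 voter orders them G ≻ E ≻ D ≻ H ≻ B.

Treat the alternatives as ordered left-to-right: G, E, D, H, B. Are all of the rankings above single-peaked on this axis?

no

Axis positions: G=1, E=2, D=3, H=4, B=5.
Type 1: ranking walks positions 1-5-2-4-3; B is ranked above E even though E lies between B and the peak G on the axis — preferences dip and rise again. Not single-peaked.
Type 2 (peak D at position 3): ranking walks positions 3-2-4-1-5, expanding outward from the peak — single-peaked.
Type 3: ranking walks positions 4-5-2-3-1; E is ranked above D even though D lies between E and the peak H on the axis — preferences dip and rise again. Not single-peaked.
Type 4 (peak B at position 5): ranking walks positions 5-4-3-2-1, expanding outward from the peak — single-peaked.
Type 5 (peak G at position 1): ranking walks positions 1-2-3-4-5, expanding outward from the peak — single-peaked.
Type 1 violates single-peakedness, so the profile is not single-peaked on this axis.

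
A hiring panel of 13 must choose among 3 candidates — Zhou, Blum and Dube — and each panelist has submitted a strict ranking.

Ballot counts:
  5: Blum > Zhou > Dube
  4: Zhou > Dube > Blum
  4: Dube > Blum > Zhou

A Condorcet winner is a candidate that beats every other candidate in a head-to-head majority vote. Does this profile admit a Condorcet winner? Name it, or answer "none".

none

Pairwise majorities:
Zhou vs Blum: Blum wins 9–4.
Zhou vs Dube: 5+4 = 9 for Zhou, 4 for Dube — Zhou by 9–4.
Blum vs Dube: Dube wins 8–5.
No candidate is unbeaten: Zhou loses to Blum; Blum loses to Dube; Dube loses to Zhou. In particular Zhou → Dube → Blum → Zhou is a majority cycle — no Condorcet winner exists.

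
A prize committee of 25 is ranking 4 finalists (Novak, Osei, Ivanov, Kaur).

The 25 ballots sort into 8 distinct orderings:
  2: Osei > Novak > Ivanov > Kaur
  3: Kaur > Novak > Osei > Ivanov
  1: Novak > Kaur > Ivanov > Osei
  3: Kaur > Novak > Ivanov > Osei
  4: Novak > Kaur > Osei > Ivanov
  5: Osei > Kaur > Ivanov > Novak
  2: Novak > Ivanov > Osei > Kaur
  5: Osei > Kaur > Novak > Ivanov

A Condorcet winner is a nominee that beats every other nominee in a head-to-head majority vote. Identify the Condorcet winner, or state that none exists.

none

Head-to-head results (25 jurors):
Novak vs Osei: Novak, 13–12.
Novak vs Ivanov: Novak, 20–5.
Novak vs Kaur: 2+1+4+2 = 9 for Novak, 16 for Kaur — Kaur by 16–9.
Osei vs Ivanov: Osei preferred on 2+3+4+5+5 = 19 ballots; Osei wins 19–6.
Osei vs Kaur: Osei, 14–11.
Ivanov vs Kaur: 4 to 21, Kaur.
No nominee is unbeaten: Novak loses to Kaur; Osei loses to Novak; Ivanov loses to Novak; Kaur loses to Osei. In particular Novak beats Osei beats Kaur beats Novak is a majority cycle — no Condorcet winner exists.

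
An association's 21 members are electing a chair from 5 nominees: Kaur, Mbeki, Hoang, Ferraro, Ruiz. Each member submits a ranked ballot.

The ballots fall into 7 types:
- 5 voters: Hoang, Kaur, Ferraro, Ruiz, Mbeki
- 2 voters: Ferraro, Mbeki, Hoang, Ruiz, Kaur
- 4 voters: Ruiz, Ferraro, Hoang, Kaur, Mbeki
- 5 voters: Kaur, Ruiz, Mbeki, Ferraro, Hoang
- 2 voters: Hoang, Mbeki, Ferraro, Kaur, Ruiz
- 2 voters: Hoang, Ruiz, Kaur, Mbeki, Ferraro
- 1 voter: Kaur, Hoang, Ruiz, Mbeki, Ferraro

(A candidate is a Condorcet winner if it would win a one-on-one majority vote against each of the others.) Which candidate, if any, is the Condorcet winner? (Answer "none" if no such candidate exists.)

Pairwise majorities:
Kaur vs Mbeki: Kaur wins 17–4.
Kaur vs Hoang: Hoang wins 15–6.
Kaur vs Ferraro: Kaur wins 13–8.
Kaur vs Ruiz: Kaur wins 13–8.
Mbeki vs Hoang: Hoang, 14–7.
Mbeki vs Ferraro: Ferraro wins 11–10.
Mbeki vs Ruiz: Ruiz, 17–4.
Hoang vs Ferraro: Ferraro, 11–10.
Hoang vs Ruiz: Hoang, 12–9.
Ferraro vs Ruiz: Ruiz wins 12–9.
No candidate is unbeaten: Kaur loses to Hoang; Mbeki loses to Kaur; Hoang loses to Ferraro; Ferraro loses to Kaur; Ruiz loses to Kaur. In particular Kaur > Ferraro > Hoang > Kaur is a majority cycle — no Condorcet winner exists.

none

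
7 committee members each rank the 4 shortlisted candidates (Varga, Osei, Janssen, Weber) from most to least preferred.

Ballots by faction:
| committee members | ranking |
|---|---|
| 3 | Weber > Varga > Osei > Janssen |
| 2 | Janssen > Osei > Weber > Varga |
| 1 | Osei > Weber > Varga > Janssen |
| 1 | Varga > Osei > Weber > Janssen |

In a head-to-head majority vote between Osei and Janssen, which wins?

Ballots ranking Osei above Janssen: 3 + 1 + 1 = 5.
Ballots ranking Janssen above Osei: 7 − 5 = 2.
Osei wins the head-to-head 5–2.

Osei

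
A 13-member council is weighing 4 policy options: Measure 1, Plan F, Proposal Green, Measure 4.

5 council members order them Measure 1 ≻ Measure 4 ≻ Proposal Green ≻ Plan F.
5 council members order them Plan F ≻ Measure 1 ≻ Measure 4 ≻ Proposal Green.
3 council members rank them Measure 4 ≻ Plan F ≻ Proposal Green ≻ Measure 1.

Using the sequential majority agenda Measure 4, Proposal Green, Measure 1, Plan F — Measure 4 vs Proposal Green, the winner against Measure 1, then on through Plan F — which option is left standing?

Plan F

Round 1: Measure 4 vs Proposal Green — 13–0, Measure 4 advances.
Round 2: Measure 4 vs Measure 1 — 3–10, Measure 1 advances.
Round 3: Measure 1 vs Plan F — 5–8, Plan F advances.
Plan F survives the agenda.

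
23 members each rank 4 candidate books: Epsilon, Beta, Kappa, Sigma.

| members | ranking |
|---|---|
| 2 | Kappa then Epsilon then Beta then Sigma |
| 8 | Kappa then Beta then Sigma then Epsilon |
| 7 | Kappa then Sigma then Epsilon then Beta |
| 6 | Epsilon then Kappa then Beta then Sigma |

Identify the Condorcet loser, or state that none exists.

none

Head-to-head results (23 members):
Epsilon vs Beta: Epsilon preferred on 2+7+6 = 15 ballots; Epsilon wins 15–8.
Epsilon vs Kappa: 6 to 17, Kappa.
Epsilon vs Sigma: Epsilon preferred on 2+6 = 8 ballots; Sigma wins 15–8.
Beta vs Kappa: 0 for Beta, 23 for Kappa — Kappa by 23–0.
Beta vs Sigma: Beta wins 16–7.
Kappa vs Sigma: 23 to 0, Kappa.
Each book has at least one pairwise win (Epsilon beats Beta; Beta beats Sigma; Kappa beats Epsilon; Sigma beats Epsilon) — no Condorcet loser.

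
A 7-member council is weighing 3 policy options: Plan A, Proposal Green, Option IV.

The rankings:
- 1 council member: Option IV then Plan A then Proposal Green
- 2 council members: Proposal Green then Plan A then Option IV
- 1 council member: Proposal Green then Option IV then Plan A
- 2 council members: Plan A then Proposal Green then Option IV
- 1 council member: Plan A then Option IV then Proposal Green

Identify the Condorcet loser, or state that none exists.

Head-to-head results (7 council members):
Plan A vs Proposal Green: Plan A wins 4–3.
Plan A vs Option IV: Plan A preferred on 2+2+1 = 5 ballots; Plan A wins 5–2.
Proposal Green vs Option IV: Proposal Green is ranked higher on 2+1+2 = 5 ballots, Option IV on 2. Proposal Green wins 5–2.
Option IV is beaten in every head-to-head and is the Condorcet loser.

Option IV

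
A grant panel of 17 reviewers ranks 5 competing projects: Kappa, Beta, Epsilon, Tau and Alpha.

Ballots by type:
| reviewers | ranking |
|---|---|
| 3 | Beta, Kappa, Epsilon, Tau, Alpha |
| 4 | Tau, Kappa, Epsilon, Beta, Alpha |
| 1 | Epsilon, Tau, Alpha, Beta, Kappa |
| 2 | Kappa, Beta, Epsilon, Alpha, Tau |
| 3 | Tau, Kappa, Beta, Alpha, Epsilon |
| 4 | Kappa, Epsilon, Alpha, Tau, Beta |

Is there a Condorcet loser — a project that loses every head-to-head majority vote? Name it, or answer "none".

Head-to-head results (17 reviewers):
Kappa vs Beta: Kappa is ranked higher on 4+2+3+4 = 13 ballots, Beta on 4. Kappa wins 13–4.
Kappa vs Epsilon: 16 to 1, Kappa.
Kappa vs Tau: 3+2+4 = 9 for Kappa, 8 for Tau — Kappa by 9–8.
Kappa vs Alpha: Kappa wins 16–1.
Beta–Epsilon: Epsilon 9–8.
Beta vs Tau: Tau wins 12–5.
Beta vs Alpha: Beta preferred on 3+4+2+3 = 12 ballots; Beta wins 12–5.
Epsilon vs Tau: Epsilon is ranked higher on 3+1+2+4 = 10 ballots, Tau on 7. Epsilon wins 10–7.
Epsilon vs Alpha: Epsilon, 14–3.
Tau vs Alpha: 3+4+1+3 = 11 for Tau, 6 for Alpha — Tau by 11–6.
Alpha is beaten in every head-to-head and is the Condorcet loser.

Alpha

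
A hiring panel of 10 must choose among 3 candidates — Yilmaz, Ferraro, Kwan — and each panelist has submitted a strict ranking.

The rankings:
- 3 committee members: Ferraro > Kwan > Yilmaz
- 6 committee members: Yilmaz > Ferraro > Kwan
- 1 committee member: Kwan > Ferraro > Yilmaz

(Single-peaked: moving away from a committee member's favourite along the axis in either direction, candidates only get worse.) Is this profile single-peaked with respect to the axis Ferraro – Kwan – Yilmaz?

no

Axis positions: Ferraro=1, Kwan=2, Yilmaz=3.
Type 1 (peak Ferraro at position 1): ranking walks positions 1-2-3, expanding outward from the peak — single-peaked.
Type 2: ranking walks positions 3-1-2; Ferraro is ranked above Kwan even though Kwan lies between Ferraro and the peak Yilmaz on the axis — preferences dip and rise again. Not single-peaked.
Type 3 (peak Kwan at position 2): ranking walks positions 2-1-3, expanding outward from the peak — single-peaked.
Type 2 violates single-peakedness, so the profile is not single-peaked on this axis.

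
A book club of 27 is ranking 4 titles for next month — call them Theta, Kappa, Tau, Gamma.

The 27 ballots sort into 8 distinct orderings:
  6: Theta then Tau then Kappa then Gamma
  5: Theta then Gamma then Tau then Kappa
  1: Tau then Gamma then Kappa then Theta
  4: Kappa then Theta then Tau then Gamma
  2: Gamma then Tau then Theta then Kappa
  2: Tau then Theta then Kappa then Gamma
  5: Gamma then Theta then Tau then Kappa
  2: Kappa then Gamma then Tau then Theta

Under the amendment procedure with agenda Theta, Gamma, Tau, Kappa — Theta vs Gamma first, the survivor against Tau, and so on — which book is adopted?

Theta

Round 1: Theta vs Gamma — 17–10, Theta advances.
Round 2: Theta vs Tau — 20–7, Theta advances.
Round 3: Theta vs Kappa — 20–7, Theta advances.
Theta survives the agenda.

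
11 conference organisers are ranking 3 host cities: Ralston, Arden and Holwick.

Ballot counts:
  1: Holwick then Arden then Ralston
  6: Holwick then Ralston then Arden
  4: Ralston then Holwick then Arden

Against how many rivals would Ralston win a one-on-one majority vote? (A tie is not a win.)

1

Ralston against each rival (11 organisers):
Ralston vs Arden: Ralston wins 10–1.
Ralston vs Holwick: Holwick, 7–4.
Ralston beats Arden; loses to Holwick — 1 pairwise win.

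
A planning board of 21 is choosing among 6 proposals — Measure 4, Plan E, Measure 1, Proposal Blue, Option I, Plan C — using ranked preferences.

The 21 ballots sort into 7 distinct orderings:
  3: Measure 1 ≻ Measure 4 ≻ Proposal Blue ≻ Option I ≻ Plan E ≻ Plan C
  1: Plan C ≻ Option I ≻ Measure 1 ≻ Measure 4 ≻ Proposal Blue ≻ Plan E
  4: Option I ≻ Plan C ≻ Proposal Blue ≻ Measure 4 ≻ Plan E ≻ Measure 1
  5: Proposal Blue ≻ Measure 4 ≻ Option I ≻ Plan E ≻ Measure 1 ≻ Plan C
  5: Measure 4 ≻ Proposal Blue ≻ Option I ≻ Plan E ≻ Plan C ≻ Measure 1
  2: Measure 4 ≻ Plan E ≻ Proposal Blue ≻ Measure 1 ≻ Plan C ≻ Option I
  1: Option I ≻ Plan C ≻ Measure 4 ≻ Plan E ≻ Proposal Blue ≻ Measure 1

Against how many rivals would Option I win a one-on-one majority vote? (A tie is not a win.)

Option I against each rival (21 council members):
Option I vs Measure 4: 1+4+1 = 6 for Option I, 15 for Measure 4 — Measure 4 by 15–6.
Option I vs Plan E: 19 to 2, Option I.
Option I vs Measure 1: Option I is ranked higher on 1+4+5+5+1 = 16 ballots, Measure 1 on 5. Option I wins 16–5.
Option I–Proposal Blue: Proposal Blue 15–6.
Option I vs Plan C: Option I is ranked higher on 3+4+5+5+1 = 18 ballots, Plan C on 3. Option I wins 18–3.
Option I beats Plan E, Measure 1, Plan C; loses to Measure 4, Proposal Blue — 3 pairwise wins.

3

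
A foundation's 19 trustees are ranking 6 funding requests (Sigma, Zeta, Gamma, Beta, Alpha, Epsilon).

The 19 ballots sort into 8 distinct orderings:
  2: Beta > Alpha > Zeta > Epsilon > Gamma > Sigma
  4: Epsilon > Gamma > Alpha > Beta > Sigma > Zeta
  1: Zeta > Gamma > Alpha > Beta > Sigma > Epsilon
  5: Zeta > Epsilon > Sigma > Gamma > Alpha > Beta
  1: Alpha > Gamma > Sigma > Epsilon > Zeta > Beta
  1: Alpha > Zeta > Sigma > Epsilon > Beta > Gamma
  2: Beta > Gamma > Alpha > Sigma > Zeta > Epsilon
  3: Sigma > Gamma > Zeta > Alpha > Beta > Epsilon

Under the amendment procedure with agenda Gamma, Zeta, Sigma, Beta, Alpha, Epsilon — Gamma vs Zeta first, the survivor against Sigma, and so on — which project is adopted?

Round 1: Gamma vs Zeta — 10–9, Gamma advances.
Round 2: Gamma vs Sigma — 10–9, Gamma advances.
Round 3: Gamma vs Beta — 14–5, Gamma advances.
Round 4: Gamma vs Alpha — 15–4, Gamma advances.
Round 5: Gamma vs Epsilon — 7–12, Epsilon advances.
Epsilon survives the agenda.

Epsilon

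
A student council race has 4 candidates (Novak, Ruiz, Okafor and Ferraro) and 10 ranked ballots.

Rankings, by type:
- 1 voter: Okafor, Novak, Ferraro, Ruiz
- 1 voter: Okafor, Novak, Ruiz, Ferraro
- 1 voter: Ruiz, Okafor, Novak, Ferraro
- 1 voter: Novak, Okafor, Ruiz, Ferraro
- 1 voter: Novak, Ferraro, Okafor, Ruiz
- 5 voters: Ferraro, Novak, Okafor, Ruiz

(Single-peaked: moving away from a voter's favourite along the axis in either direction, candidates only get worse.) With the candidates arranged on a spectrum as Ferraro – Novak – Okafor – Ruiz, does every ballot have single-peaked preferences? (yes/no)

Axis positions: Ferraro=1, Novak=2, Okafor=3, Ruiz=4.
Type 1 (peak Okafor at position 3): ranking walks positions 3-2-1-4, expanding outward from the peak — single-peaked.
Type 2 (peak Okafor at position 3): ranking walks positions 3-2-4-1, expanding outward from the peak — single-peaked.
Type 3 (peak Ruiz at position 4): ranking walks positions 4-3-2-1, expanding outward from the peak — single-peaked.
Type 4 (peak Novak at position 2): ranking walks positions 2-3-4-1, expanding outward from the peak — single-peaked.
Type 5 (peak Novak at position 2): ranking walks positions 2-1-3-4, expanding outward from the peak — single-peaked.
Type 6 (peak Ferraro at position 1): ranking walks positions 1-2-3-4, expanding outward from the peak — single-peaked.
Every ranking is single-peaked on this axis.

yes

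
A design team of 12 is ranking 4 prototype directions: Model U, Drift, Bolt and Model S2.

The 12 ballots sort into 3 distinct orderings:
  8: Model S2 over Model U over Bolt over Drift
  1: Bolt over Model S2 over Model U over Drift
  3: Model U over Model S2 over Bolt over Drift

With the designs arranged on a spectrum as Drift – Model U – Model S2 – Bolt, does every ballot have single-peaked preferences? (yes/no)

Axis positions: Drift=1, Model U=2, Model S2=3, Bolt=4.
Ballot type 1 (peak Model S2 at position 3): ranking walks positions 3-2-4-1, expanding outward from the peak — single-peaked.
Ballot type 2 (peak Bolt at position 4): ranking walks positions 4-3-2-1, expanding outward from the peak — single-peaked.
Ballot type 3 (peak Model U at position 2): ranking walks positions 2-3-4-1, expanding outward from the peak — single-peaked.
Every ranking is single-peaked on this axis.

yes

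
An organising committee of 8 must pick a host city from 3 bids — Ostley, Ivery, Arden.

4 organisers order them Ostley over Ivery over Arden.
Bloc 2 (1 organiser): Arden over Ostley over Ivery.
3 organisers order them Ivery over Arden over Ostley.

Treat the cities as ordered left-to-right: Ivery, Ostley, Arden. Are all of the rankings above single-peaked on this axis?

Axis positions: Ivery=1, Ostley=2, Arden=3.
Bloc 1 (peak Ostley at position 2): ranking walks positions 2-1-3, expanding outward from the peak — single-peaked.
Bloc 2 (peak Arden at position 3): ranking walks positions 3-2-1, expanding outward from the peak — single-peaked.
Bloc 3: ranking walks positions 1-3-2; Arden is ranked above Ostley even though Ostley lies between Arden and the peak Ivery on the axis — preferences dip and rise again. Not single-peaked.
Bloc 3 violates single-peakedness, so the profile is not single-peaked on this axis.

no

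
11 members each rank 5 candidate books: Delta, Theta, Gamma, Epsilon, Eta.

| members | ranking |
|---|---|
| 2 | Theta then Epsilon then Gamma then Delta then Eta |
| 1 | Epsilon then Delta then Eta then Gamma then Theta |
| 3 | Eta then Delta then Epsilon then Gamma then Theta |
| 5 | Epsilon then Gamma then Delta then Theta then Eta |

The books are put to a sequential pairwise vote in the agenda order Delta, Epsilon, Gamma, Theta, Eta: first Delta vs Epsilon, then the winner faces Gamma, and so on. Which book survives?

Round 1: Delta vs Epsilon — 3–8, Epsilon advances.
Round 2: Epsilon vs Gamma — 11–0, Epsilon advances.
Round 3: Epsilon vs Theta — 9–2, Epsilon advances.
Round 4: Epsilon vs Eta — 8–3, Epsilon advances.
Epsilon survives the agenda.

Epsilon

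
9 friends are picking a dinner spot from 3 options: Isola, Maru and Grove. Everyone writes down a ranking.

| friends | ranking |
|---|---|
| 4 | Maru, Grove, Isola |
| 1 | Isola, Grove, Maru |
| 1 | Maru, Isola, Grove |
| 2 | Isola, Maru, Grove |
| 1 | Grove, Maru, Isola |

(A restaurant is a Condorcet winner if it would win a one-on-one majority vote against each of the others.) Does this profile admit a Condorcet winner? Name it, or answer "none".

Maru

Pairwise majorities:
Isola vs Maru: Isola preferred on 1+2 = 3 ballots; Maru wins 6–3.
Isola vs Grove: Isola is ranked higher on 1+1+2 = 4 ballots, Grove on 5. Grove wins 5–4.
Maru vs Grove: 7 to 2, Maru.
Maru defeats every rival head-to-head and is the Condorcet winner.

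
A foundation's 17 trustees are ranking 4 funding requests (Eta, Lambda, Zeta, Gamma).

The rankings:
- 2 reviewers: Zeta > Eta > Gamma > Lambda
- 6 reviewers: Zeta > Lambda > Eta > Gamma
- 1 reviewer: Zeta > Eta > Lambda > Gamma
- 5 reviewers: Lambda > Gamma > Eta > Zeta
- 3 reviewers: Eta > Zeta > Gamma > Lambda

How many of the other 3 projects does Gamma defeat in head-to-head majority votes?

Gamma against each rival (17 reviewers):
Gamma vs Eta: Eta, 12–5.
Gamma vs Lambda: 2+3 = 5 for Gamma, 12 for Lambda — Lambda by 12–5.
Gamma vs Zeta: Gamma preferred on 5 ballots; Zeta wins 12–5.
Gamma beats no one; loses to Eta, Lambda, Zeta — 0 pairwise wins.

0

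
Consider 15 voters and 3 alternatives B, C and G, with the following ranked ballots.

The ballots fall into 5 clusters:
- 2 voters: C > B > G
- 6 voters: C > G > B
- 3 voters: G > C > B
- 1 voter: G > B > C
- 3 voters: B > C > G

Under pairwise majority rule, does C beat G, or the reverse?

C

Ballots ranking C above G: 2 + 6 + 3 = 11.
Ballots ranking G above C: 15 − 11 = 4.
C wins the head-to-head 11–4.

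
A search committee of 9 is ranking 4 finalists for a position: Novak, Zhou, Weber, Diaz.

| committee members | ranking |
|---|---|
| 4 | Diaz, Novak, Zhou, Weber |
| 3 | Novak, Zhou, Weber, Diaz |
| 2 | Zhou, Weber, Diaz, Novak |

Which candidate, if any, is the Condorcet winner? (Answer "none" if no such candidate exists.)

none

Check each pair by majority over 9 ballots:
Novak vs Zhou: 4+3 = 7 for Novak, 2 for Zhou — Novak by 7–2.
Novak vs Weber: Novak preferred on 4+3 = 7 ballots; Novak wins 7–2.
Novak vs Diaz: Novak is ranked higher on 3 ballots, Diaz on 6. Diaz wins 6–3.
Zhou vs Weber: Zhou is ranked higher on 4+3+2 = 9 ballots, Weber on 0. Zhou wins 9–0.
Zhou vs Diaz: Zhou is ranked higher on 3+2 = 5 ballots, Diaz on 4. Zhou wins 5–4.
Weber vs Diaz: 5 to 4, Weber.
No candidate is unbeaten: Novak loses to Diaz; Zhou loses to Novak; Weber loses to Novak; Diaz loses to Zhou. In particular Novak beats Zhou beats Diaz beats Novak is a majority cycle — no Condorcet winner exists.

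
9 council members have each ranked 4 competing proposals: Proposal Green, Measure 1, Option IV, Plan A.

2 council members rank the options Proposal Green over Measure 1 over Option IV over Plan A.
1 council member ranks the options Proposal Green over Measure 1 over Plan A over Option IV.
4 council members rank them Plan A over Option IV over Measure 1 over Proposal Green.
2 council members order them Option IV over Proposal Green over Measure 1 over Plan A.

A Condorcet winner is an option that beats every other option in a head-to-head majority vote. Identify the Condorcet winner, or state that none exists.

Pairwise majorities:
Proposal Green–Measure 1: Proposal Green 5–4.
Proposal Green vs Option IV: Option IV wins 6–3.
Proposal Green–Plan A: Proposal Green 5–4.
Measure 1 vs Option IV: Option IV, 6–3.
Measure 1–Plan A: Measure 1 5–4.
Option IV vs Plan A: Plan A, 5–4.
Every option loses at least once (Proposal Green loses to Option IV; Measure 1 loses to Proposal Green; Option IV loses to Plan A; Plan A loses to Proposal Green). The majority relation contains the cycle Proposal Green → Plan A → Option IV → Proposal Green, so there is no Condorcet winner.

none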